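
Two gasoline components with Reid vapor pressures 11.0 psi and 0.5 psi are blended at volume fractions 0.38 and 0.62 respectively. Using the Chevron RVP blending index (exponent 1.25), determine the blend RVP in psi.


Chevron index: RVP_blend = (sum xi*RVPi^1.25)^(1/1.25)
RVP^1.25 terms: 0.38 * 11.0^1.25 + 0.62 * 0.5^1.25 = 7.87313
RVP_blend = 7.87313^(1/1.25) = 5.211

5.211 psi


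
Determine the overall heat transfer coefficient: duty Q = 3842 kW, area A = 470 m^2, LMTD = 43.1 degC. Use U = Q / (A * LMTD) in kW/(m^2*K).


From Q = U*A*LMTD, U = Q / (A * LMTD)
U = 3842 / (470 * 43.1) = 3842 / 20257 = 0.1897

0.1897 kW/(m^2*K)


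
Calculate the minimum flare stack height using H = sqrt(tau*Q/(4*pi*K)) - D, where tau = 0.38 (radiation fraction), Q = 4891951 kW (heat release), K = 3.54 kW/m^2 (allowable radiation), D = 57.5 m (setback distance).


tau*Q/(4*pi*K) = 0.38 * 4891951 / (4 * pi * 3.54) = 41788.1
sqrt(41788.1) = 204.421
H = 204.421 - 57.5 = 146.9

146.9 m


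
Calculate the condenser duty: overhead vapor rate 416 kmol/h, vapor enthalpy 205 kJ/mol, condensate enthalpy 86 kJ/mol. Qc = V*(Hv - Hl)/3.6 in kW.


Qc = 416 * (205 - 86) / 3.6 = 416 * 119 / 3.6 = 13750

13750 kW


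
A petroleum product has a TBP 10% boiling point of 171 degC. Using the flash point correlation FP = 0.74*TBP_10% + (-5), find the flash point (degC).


FP = 0.74 * 171 + (-5) = 121.54

121.54 degC


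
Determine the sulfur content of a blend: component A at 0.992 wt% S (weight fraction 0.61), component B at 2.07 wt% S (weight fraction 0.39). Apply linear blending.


Linear sulfur blending: S_blend = x1*S1 + x2*S2
Contribution 1: 0.61 * 0.992 = 0.60512 wt%
Contribution 2: 0.39 * 2.07 = 0.8073 wt%
S_blend = 0.60512 + 0.8073 = 1.41242

1.41242 wt%


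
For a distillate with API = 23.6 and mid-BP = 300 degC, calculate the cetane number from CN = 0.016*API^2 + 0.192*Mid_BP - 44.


CN = 0.016 * 23.6^2 + 0.192 * 300 - 44
CN = 8.91136 + 57.6 - 44 = 22.51136

22.51136


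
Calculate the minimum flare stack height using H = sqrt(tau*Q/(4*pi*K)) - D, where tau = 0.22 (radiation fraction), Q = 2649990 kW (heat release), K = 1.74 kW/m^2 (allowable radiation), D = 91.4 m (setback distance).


tau*Q/(4*pi*K) = 0.22 * 2649990 / (4 * pi * 1.74) = 26662.9
sqrt(26662.9) = 163.288
H = 163.288 - 91.4 = 71.89

71.89 m


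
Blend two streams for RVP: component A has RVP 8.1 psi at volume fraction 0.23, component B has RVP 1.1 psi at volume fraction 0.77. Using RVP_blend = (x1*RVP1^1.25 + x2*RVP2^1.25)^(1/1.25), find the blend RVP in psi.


Chevron index: RVP_blend = (sum xi*RVPi^1.25)^(1/1.25)
RVP^1.25 terms: 0.23 * 8.1^1.25 + 0.77 * 1.1^1.25 = 4.01035
RVP_blend = 4.01035^(1/1.25) = 3.038

3.038 psi


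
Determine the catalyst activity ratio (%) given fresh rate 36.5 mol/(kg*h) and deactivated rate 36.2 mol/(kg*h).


Activity (%) = (rate_used / rate_fresh) * 100
rate_used = 36.2, rate_fresh = 36.5
= (36.2 / 36.5) * 100
= 0.9918 * 100 = 99.18

99.18 %


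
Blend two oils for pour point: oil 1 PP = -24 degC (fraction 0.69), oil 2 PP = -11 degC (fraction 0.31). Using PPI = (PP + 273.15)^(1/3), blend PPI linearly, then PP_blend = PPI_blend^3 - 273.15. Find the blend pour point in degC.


PPI_1 = (-24 + 273.15)^(1/3) = 6.292458
PPI_2 = (-11 + 273.15)^(1/3) = 6.400049
PPI_blend = 0.69 * 6.292458 + 0.31 * 6.400049 = 6.325811
PP_blend = 6.325811^3 - 273.15 = 253.1329 - 273.15 = -20.02

-20.02 degC


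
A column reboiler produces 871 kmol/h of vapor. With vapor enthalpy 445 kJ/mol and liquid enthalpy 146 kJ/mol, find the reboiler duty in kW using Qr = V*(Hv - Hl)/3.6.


Qr = 871 * (445 - 146) / 3.6 = 871 * 299 / 3.6 = 72340

72340 kW


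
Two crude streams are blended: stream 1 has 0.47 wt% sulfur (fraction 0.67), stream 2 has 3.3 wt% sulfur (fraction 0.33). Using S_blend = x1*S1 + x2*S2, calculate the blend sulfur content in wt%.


Linear sulfur blending: S_blend = x1*S1 + x2*S2
Contribution 1: 0.67 * 0.47 = 0.3149 wt%
Contribution 2: 0.33 * 3.3 = 1.089 wt%
S_blend = 0.3149 + 1.089 = 1.4039

1.4039 wt%


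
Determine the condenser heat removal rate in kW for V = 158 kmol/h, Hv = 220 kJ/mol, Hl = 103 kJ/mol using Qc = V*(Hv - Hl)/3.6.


Qc = 158 * (220 - 103) / 3.6 = 158 * 117 / 3.6 = 5135

5135 kW


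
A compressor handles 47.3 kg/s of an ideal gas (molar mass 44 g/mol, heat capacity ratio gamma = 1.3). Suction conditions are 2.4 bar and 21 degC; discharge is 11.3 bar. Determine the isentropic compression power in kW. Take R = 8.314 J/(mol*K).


Isentropic work: W = m*(gamma/(gamma-1))*(R*T1/MW)*((P2/P1)^((gamma-1)/gamma) - 1)
T1 = 21 + 273.15 = 294.15 K
Pressure ratio = 11.3 / 2.4 = 4.70833
Exponent = (1.3 - 1)/1.3 = 0.230769
(P2/P1)^exp - 1 = 4.70833^0.230769 - 1 = 0.429805
W = 47.3 * 1.3 / 0.3 * 8.314 * 294.15 / 44 * 0.429805 = 4896

4896 kW


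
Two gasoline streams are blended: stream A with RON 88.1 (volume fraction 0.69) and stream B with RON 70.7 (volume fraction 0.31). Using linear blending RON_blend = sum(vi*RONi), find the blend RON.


Linear blending: RON_blend = sum(vi * RONi)
Contribution 1: 0.69 * 88.1 = 60.789
Contribution 2: 0.31 * 70.7 = 21.917
RON_blend = 60.789 + 21.917 = 82.706

82.706


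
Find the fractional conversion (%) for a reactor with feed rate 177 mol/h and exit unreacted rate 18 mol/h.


X = (F_in - F_out) / F_in * 100
Moles reacted = 177 - 18 = 159
X = 159 / 177 * 100
= 0.8983 * 100
= 89.83 %

89.83 %


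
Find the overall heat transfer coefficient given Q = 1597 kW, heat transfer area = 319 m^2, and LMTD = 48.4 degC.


From Q = U*A*LMTD, U = Q / (A * LMTD)
U = 1597 / (319 * 48.4) = 1597 / 15439.6 = 0.1034

0.1034 kW/(m^2*K)


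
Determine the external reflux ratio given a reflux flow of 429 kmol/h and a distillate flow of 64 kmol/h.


Reflux ratio definition: R = L / D (liquid returned / distillate withdrawn)
L = 429 kmol/h, D = 64 kmol/h
R = 429 / 64 = 6.703

6.703


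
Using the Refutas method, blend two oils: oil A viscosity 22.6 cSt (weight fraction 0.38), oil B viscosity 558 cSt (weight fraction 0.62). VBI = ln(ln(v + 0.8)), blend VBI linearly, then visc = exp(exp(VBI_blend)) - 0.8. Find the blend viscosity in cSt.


Refutas method: VBN_i = 14.534*ln(ln(visc_i + 0.8)) + 10.975, blended linearly by mass fraction; since VBN is linear in VBI_i = ln(ln(visc_i + 0.8)) and the fractions sum to 1, blend VBI directly: visc = exp(exp(VBI_blend)) - 0.8
VBI_1 = ln(ln(22.6 + 0.8)) = 1.14827
VBI_2 = ln(ln(558 + 0.8)) = 1.84464
VBI_blend = 0.38 * 1.14827 + 0.62 * 1.84464 = 1.58002
visc_blend = exp(exp(1.58002)) - 0.8 = 127.6

127.6 cSt


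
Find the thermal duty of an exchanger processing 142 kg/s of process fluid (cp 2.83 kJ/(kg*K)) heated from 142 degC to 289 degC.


Q = m_dot * cp * delta_T
delta_T = 289 - 142 = 147 K
Q = 142 * 2.83 * 147
= 401.86 * 147
= 59073.42 kW

59073.42 kW


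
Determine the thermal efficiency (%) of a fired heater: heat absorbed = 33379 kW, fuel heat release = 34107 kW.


Furnace efficiency = Q_absorbed / Q_fuel * 100
= 33379 / 34107 * 100 = 97.87

97.87 %


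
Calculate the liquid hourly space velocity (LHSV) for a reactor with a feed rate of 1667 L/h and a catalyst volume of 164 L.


LHSV = volumetric feed rate / catalyst volume
= 1667 L/h / 164 L
= 10.16 h^-1

10.16 h^-1


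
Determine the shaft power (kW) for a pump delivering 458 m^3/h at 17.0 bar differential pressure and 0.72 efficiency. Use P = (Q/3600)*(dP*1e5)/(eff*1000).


Q = 458 / 3600 = 0.127222 m^3/s
P = 0.127222 * (17.0 * 1e5) / 0.72 / 1000 = 300.4

300.4 kW


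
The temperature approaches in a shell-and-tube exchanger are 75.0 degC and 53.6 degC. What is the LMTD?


LMTD = (dT1 - dT2) / ln(dT1/dT2)
= (75.0 - 53.6) / ln(75.0 / 53.6) = 21.4 / 0.335939 = 63.70

63.70 degC


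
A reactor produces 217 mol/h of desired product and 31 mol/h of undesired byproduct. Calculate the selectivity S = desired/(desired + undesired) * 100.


Selectivity = desired / (desired + undesired) * 100
Total products = 217 + 31 = 248 mol/h
S = 217 / 248 * 100
= 0.8750 * 100
= 87.50 %

87.50 %


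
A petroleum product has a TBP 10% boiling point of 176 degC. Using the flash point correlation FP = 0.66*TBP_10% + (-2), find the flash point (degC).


FP = 0.66 * 176 + (-2) = 114.16

114.16 degC


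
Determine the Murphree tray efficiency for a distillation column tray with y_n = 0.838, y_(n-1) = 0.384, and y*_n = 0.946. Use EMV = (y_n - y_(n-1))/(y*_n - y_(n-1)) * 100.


Murphree vapor efficiency: EMV = (y_n - y_(n-1)) / (y*_n - y_(n-1)) * 100
EMV = (0.838 - 0.384) / (0.946 - 0.384) * 100 = 0.454 / 0.562 * 100 = 80.78

80.78 %


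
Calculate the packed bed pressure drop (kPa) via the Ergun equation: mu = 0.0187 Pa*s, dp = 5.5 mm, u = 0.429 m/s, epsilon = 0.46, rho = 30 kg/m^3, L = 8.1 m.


dp = 5.5 mm = 0.0055 m
Viscous term = 150*0.0187*0.429*(1-0.46)^2 / (0.0055^2*0.46^3) = 119173
Inertial term = 1.75*30*0.429^2*(1-0.46) / (0.0055*0.46^3) = 9746.11
dP/L = 119173 + 9746.11 = 128919 Pa/m
dP = 128919 * 8.1 / 1000 = 1044 kPa

1044 kPa


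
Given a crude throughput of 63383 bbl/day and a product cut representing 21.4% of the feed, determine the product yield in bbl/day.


Crude throughput = 63383 bbl/day
Fraction yield = 21.4%
yield = throughput * fraction / 100
yield = 63383 * 21.4 / 100 = 13563.962

13563.962 bbl/day


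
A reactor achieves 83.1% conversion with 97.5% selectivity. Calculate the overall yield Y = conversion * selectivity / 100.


Overall yield = conversion (%) * selectivity (%) / 100
Conversion = 83.1%, Selectivity = 97.5%
Y = 83.1 * 97.5 / 100
= 81.0225 %

81.0225 %


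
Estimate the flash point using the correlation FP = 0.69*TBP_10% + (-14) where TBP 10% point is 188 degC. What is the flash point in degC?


FP = 0.69 * 188 + (-14) = 115.72

115.72 degC


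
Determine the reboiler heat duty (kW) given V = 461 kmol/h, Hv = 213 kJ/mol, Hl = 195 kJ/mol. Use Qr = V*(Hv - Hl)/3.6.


Qr = 461 * (213 - 195) / 3.6 = 461 * 18 / 3.6 = 2305

2305 kW


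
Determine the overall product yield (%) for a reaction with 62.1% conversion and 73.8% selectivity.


Overall yield = conversion (%) * selectivity (%) / 100
Conversion = 62.1%, Selectivity = 73.8%
Y = 62.1 * 73.8 / 100
= 45.8298 %

45.8298 %


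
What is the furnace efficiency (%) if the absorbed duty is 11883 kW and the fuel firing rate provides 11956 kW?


Furnace efficiency = Q_absorbed / Q_fuel * 100
= 11883 / 11956 * 100 = 99.39

99.39 %


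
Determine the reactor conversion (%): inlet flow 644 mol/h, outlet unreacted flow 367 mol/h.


X = (F_in - F_out) / F_in * 100
Moles reacted = 644 - 367 = 277
X = 277 / 644 * 100
= 0.4301 * 100
= 43.01 %

43.01 %


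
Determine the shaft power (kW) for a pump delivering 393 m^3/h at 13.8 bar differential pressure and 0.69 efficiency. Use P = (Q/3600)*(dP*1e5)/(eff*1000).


Q = 393 / 3600 = 0.109167 m^3/s
P = 0.109167 * (13.8 * 1e5) / 0.69 / 1000 = 218.3

218.3 kW


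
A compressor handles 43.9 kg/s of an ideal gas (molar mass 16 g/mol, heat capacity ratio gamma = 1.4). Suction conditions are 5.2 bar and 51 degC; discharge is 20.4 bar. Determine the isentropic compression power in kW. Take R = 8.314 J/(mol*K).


Isentropic work: W = m*(gamma/(gamma-1))*(R*T1/MW)*((P2/P1)^((gamma-1)/gamma) - 1)
T1 = 51 + 273.15 = 324.15 K
Pressure ratio = 20.4 / 5.2 = 3.92308
Exponent = (1.4 - 1)/1.4 = 0.285714
(P2/P1)^exp - 1 = 3.92308^0.285714 - 1 = 0.477773
W = 43.9 * 1.4 / 0.4 * 8.314 * 324.15 / 16 * 0.477773 = 12360

12360 kW


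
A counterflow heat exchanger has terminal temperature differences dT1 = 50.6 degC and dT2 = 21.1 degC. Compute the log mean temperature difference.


LMTD = (dT1 - dT2) / ln(dT1/dT2)
= (50.6 - 21.1) / ln(50.6 / 21.1) = 29.5 / 0.874679 = 33.73

33.73 degC


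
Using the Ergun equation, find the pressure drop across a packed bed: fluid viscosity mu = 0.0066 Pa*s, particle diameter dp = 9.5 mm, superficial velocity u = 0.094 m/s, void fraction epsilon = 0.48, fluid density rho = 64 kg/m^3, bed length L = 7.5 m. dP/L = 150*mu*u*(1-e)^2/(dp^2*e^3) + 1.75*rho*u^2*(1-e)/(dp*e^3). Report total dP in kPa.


dp = 9.5 mm = 0.0095 m
Viscous term = 150*0.0066*0.094*(1-0.48)^2 / (0.0095^2*0.48^3) = 2521.15
Inertial term = 1.75*64*0.094^2*(1-0.48) / (0.0095*0.48^3) = 489.812
dP/L = 2521.15 + 489.812 = 3010.96 Pa/m
dP = 3010.96 * 7.5 / 1000 = 22.58 kPa

22.58 kPa


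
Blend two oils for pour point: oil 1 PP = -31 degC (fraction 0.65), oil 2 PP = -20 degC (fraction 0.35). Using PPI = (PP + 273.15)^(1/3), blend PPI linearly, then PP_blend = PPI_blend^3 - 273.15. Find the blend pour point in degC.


PPI_1 = (-31 + 273.15)^(1/3) = 6.232967
PPI_2 = (-20 + 273.15)^(1/3) = 6.325953
PPI_blend = 0.65 * 6.232967 + 0.35 * 6.325953 = 6.265512
PP_blend = 6.265512^3 - 273.15 = 245.963 - 273.15 = -27.19

-27.19 degC


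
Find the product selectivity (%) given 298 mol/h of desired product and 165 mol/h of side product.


Selectivity = desired / (desired + undesired) * 100
Total products = 298 + 165 = 463 mol/h
S = 298 / 463 * 100
= 0.6436 * 100
= 64.36 %

64.36 %


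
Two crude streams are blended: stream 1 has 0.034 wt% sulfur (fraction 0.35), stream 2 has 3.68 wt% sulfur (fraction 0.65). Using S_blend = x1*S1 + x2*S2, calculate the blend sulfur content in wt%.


Linear sulfur blending: S_blend = x1*S1 + x2*S2
Contribution 1: 0.35 * 0.034 = 0.0119 wt%
Contribution 2: 0.65 * 3.68 = 2.392 wt%
S_blend = 0.0119 + 2.392 = 2.4039

2.4039 wt%


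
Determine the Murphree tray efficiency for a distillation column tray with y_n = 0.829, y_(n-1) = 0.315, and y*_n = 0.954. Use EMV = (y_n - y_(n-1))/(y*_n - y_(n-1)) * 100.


Murphree vapor efficiency: EMV = (y_n - y_(n-1)) / (y*_n - y_(n-1)) * 100
EMV = (0.829 - 0.315) / (0.954 - 0.315) * 100 = 0.514 / 0.639 * 100 = 80.44

80.44 %


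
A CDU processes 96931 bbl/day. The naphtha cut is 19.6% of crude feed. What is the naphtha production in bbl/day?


Crude throughput = 96931 bbl/day
Fraction yield = 19.6%
yield = throughput * fraction / 100
yield = 96931 * 19.6 / 100 = 18998.476

18998.476 bbl/day


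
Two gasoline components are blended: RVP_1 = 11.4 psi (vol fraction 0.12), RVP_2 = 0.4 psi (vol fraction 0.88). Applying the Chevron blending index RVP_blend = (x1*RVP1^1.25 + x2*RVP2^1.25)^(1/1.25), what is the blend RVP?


Chevron index: RVP_blend = (sum xi*RVPi^1.25)^(1/1.25)
RVP^1.25 terms: 0.12 * 11.4^1.25 + 0.88 * 0.4^1.25 = 2.79363
RVP_blend = 2.79363^(1/1.25) = 2.275

2.275 psi


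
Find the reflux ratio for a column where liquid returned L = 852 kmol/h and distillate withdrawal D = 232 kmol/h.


Reflux ratio definition: R = L / D (liquid returned / distillate withdrawn)
L = 852 kmol/h, D = 232 kmol/h
R = 852 / 232 = 3.672

3.672


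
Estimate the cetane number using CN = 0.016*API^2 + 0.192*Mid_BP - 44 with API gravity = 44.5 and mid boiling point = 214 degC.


CN = 0.016 * 44.5^2 + 0.192 * 214 - 44
CN = 31.684 + 41.088 - 44 = 28.772

28.772


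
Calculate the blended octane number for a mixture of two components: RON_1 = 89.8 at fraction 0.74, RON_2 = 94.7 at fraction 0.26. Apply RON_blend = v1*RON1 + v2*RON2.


Linear blending: RON_blend = sum(vi * RONi)
Contribution 1: 0.74 * 89.8 = 66.452
Contribution 2: 0.26 * 94.7 = 24.622
RON_blend = 66.452 + 24.622 = 91.074

91.074


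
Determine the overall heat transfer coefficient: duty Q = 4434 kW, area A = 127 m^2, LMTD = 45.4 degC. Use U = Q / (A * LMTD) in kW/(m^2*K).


From Q = U*A*LMTD, U = Q / (A * LMTD)
U = 4434 / (127 * 45.4) = 4434 / 5765.8 = 0.7690

0.7690 kW/(m^2*K)


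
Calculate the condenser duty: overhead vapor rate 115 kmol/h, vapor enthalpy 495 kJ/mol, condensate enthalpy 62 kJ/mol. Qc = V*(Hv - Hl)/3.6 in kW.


Qc = 115 * (495 - 62) / 3.6 = 115 * 433 / 3.6 = 13830

13830 kW


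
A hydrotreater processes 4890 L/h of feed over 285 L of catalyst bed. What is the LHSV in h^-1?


LHSV = volumetric feed rate / catalyst volume
= 4890 L/h / 285 L
= 17.16 h^-1

17.16 h^-1


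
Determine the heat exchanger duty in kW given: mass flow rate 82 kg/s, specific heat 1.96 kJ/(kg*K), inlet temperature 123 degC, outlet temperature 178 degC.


Q = m_dot * cp * delta_T
delta_T = 178 - 123 = 55 K
Q = 82 * 1.96 * 55
= 160.72 * 55
= 8839.6 kW

8839.6 kW


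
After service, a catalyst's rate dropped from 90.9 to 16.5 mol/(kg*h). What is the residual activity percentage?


Activity (%) = (rate_used / rate_fresh) * 100
rate_used = 16.5, rate_fresh = 90.9
= (16.5 / 90.9) * 100
= 0.1815 * 100 = 18.15

18.15 %


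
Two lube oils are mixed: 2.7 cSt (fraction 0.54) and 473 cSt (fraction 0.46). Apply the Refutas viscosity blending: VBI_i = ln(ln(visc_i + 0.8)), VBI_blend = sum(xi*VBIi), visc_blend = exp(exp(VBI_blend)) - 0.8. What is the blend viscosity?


Refutas method: VBN_i = 14.534*ln(ln(visc_i + 0.8)) + 10.975, blended linearly by mass fraction; since VBN is linear in VBI_i = ln(ln(visc_i + 0.8)) and the fractions sum to 1, blend VBI directly: visc = exp(exp(VBI_blend)) - 0.8
VBI_1 = ln(ln(2.7 + 0.8)) = 0.225351
VBI_2 = ln(ln(473 + 0.8)) = 1.8182
VBI_blend = 0.54 * 0.225351 + 0.46 * 1.8182 = 0.958062
visc_blend = exp(exp(0.958062)) - 0.8 = 12.75

12.75 cSt


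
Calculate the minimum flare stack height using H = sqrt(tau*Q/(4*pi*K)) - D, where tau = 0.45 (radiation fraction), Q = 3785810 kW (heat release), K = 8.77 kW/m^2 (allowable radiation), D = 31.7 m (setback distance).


tau*Q/(4*pi*K) = 0.45 * 3785810 / (4 * pi * 8.77) = 15458.3
sqrt(15458.3) = 124.331
H = 124.331 - 31.7 = 92.63

92.63 m


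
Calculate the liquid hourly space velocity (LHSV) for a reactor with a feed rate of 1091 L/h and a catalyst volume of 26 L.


LHSV = volumetric feed rate / catalyst volume
= 1091 L/h / 26 L
= 41.96 h^-1

41.96 h^-1


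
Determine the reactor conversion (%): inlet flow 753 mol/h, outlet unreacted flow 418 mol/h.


X = (F_in - F_out) / F_in * 100
Moles reacted = 753 - 418 = 335
X = 335 / 753 * 100
= 0.4449 * 100
= 44.49 %

44.49 %


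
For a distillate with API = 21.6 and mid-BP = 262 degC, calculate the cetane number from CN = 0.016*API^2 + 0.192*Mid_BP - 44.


CN = 0.016 * 21.6^2 + 0.192 * 262 - 44
CN = 7.46496 + 50.304 - 44 = 13.76896

13.76896


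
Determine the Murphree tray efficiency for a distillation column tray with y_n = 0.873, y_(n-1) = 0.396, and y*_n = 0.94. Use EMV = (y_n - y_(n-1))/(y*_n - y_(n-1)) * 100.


Murphree vapor efficiency: EMV = (y_n - y_(n-1)) / (y*_n - y_(n-1)) * 100
EMV = (0.873 - 0.396) / (0.94 - 0.396) * 100 = 0.477 / 0.544 * 100 = 87.68

87.68 %


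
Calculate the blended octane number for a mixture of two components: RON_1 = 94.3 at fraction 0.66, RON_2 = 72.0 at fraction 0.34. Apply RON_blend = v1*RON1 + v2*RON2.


Linear blending: RON_blend = sum(vi * RONi)
Contribution 1: 0.66 * 94.3 = 62.238
Contribution 2: 0.34 * 72.0 = 24.48
RON_blend = 62.238 + 24.48 = 86.718

86.718


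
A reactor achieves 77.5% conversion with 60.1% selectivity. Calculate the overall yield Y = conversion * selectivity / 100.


Overall yield = conversion (%) * selectivity (%) / 100
Conversion = 77.5%, Selectivity = 60.1%
Y = 77.5 * 60.1 / 100
= 46.5775 %

46.5775 %


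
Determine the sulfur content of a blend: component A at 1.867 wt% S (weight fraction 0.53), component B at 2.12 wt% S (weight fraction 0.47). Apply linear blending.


Linear sulfur blending: S_blend = x1*S1 + x2*S2
Contribution 1: 0.53 * 1.867 = 0.98951 wt%
Contribution 2: 0.47 * 2.12 = 0.9964 wt%
S_blend = 0.98951 + 0.9964 = 1.98591

1.98591 wt%


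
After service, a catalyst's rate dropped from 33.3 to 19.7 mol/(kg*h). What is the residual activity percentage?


Activity (%) = (rate_used / rate_fresh) * 100
rate_used = 19.7, rate_fresh = 33.3
= (19.7 / 33.3) * 100
= 0.5916 * 100 = 59.16

59.16 %


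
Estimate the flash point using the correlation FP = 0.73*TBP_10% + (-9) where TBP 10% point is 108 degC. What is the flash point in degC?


FP = 0.73 * 108 + (-9) = 69.84

69.84 degC


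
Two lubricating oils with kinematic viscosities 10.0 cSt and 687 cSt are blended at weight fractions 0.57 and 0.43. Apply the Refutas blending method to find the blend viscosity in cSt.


Refutas method: VBN_i = 14.534*ln(ln(visc_i + 0.8)) + 10.975, blended linearly by mass fraction; since VBN is linear in VBI_i = ln(ln(visc_i + 0.8)) and the fractions sum to 1, blend VBI directly: visc = exp(exp(VBI_blend)) - 0.8
VBI_1 = ln(ln(10.0 + 0.8)) = 0.86691
VBI_2 = ln(ln(687 + 0.8)) = 1.87694
VBI_blend = 0.57 * 0.86691 + 0.43 * 1.87694 = 1.30122
visc_blend = exp(exp(1.30122)) - 0.8 = 38.60

38.60 cSt


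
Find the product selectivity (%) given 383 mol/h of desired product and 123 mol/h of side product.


Selectivity = desired / (desired + undesired) * 100
Total products = 383 + 123 = 506 mol/h
S = 383 / 506 * 100
= 0.7569 * 100
= 75.69 %

75.69 %


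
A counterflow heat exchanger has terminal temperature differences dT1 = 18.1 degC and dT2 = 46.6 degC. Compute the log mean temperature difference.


LMTD = (dT1 - dT2) / ln(dT1/dT2)
= (18.1 - 46.6) / ln(18.1 / 46.6) = -28.5 / -0.945689 = 30.14

30.14 degC


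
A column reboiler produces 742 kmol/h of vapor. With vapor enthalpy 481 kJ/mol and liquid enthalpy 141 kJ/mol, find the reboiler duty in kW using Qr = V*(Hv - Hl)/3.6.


Qr = 742 * (481 - 141) / 3.6 = 742 * 340 / 3.6 = 70080

70080 kW


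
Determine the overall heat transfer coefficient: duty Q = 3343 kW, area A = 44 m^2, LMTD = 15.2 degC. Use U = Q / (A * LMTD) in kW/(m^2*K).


From Q = U*A*LMTD, U = Q / (A * LMTD)
U = 3343 / (44 * 15.2) = 3343 / 668.8 = 4.999

4.999 kW/(m^2*K)


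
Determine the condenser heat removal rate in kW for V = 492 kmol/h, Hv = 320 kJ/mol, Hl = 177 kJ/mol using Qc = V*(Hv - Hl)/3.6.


Qc = 492 * (320 - 177) / 3.6 = 492 * 143 / 3.6 = 19540

19540 kW


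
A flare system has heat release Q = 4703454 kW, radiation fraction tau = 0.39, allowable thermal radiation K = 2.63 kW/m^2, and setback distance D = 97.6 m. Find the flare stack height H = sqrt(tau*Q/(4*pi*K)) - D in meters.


tau*Q/(4*pi*K) = 0.39 * 4703454 / (4 * pi * 2.63) = 55502.9
sqrt(55502.9) = 235.591
H = 235.591 - 97.6 = 138.0

138.0 m


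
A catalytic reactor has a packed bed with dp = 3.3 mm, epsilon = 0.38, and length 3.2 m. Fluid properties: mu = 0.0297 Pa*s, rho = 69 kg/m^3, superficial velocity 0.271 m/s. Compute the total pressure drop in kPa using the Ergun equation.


dp = 3.3 mm = 0.0033 m
Viscous term = 150*0.0297*0.271*(1-0.38)^2 / (0.0033^2*0.38^3) = 776643
Inertial term = 1.75*69*0.271^2*(1-0.38) / (0.0033*0.38^3) = 30363.6
dP/L = 776643 + 30363.6 = 807007 Pa/m
dP = 807007 * 3.2 / 1000 = 2582 kPa

2582 kPa


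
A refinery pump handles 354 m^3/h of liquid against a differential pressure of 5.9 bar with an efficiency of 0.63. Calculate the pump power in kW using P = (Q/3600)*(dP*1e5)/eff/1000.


Q = 354 / 3600 = 0.0983333 m^3/s
P = 0.0983333 * (5.9 * 1e5) / 0.63 / 1000 = 92.09

92.09 kW


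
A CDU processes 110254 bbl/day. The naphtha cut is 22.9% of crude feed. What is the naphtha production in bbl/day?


Crude throughput = 110254 bbl/day
Fraction yield = 22.9%
yield = throughput * fraction / 100
yield = 110254 * 22.9 / 100 = 25248.166

25248.166 bbl/day


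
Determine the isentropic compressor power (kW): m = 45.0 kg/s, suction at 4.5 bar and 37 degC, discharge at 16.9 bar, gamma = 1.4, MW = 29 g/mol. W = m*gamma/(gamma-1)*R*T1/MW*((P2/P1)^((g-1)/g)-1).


Isentropic work: W = m*(gamma/(gamma-1))*(R*T1/MW)*((P2/P1)^((gamma-1)/gamma) - 1)
T1 = 37 + 273.15 = 310.15 K
Pressure ratio = 16.9 / 4.5 = 3.75556
Exponent = (1.4 - 1)/1.4 = 0.285714
(P2/P1)^exp - 1 = 3.75556^0.285714 - 1 = 0.459461
W = 45.0 * 1.4 / 0.4 * 8.314 * 310.15 / 29 * 0.459461 = 6434

6434 kW


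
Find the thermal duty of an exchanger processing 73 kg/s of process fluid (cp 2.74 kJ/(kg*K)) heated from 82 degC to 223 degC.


Q = m_dot * cp * delta_T
delta_T = 223 - 82 = 141 K
Q = 73 * 2.74 * 141
= 200.02 * 141
= 28202.82 kW

28202.82 kW


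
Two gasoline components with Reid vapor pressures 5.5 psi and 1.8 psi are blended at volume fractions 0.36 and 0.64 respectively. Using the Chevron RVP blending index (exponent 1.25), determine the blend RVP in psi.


Chevron index: RVP_blend = (sum xi*RVPi^1.25)^(1/1.25)
RVP^1.25 terms: 0.36 * 5.5^1.25 + 0.64 * 1.8^1.25 = 4.36654
RVP_blend = 4.36654^(1/1.25) = 3.252

3.252 psi


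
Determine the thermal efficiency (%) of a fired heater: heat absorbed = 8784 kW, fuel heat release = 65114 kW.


Furnace efficiency = Q_absorbed / Q_fuel * 100
= 8784 / 65114 * 100 = 13.49

13.49 %


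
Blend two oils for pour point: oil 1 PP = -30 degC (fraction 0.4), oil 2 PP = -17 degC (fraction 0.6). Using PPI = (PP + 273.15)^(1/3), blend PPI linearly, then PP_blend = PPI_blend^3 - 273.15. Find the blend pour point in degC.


PPI_1 = (-30 + 273.15)^(1/3) = 6.241535
PPI_2 = (-17 + 273.15)^(1/3) = 6.350844
PPI_blend = 0.4 * 6.241535 + 0.6 * 6.350844 = 6.30712
PP_blend = 6.30712^3 - 273.15 = 250.8957 - 273.15 = -22.25

-22.25 degC


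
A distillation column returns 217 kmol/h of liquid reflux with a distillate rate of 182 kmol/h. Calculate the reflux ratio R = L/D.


Reflux ratio definition: R = L / D (liquid returned / distillate withdrawn)
L = 217 kmol/h, D = 182 kmol/h
R = 217 / 182 = 1.192

1.192


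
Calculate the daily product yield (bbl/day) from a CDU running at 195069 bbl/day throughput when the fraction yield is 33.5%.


Crude throughput = 195069 bbl/day
Fraction yield = 33.5%
yield = throughput * fraction / 100
yield = 195069 * 33.5 / 100 = 65348.115

65348.115 bbl/day


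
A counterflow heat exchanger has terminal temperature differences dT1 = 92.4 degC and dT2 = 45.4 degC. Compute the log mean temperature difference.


LMTD = (dT1 - dT2) / ln(dT1/dT2)
= (92.4 - 45.4) / ln(92.4 / 45.4) = 47 / 0.710615 = 66.14

66.14 degC


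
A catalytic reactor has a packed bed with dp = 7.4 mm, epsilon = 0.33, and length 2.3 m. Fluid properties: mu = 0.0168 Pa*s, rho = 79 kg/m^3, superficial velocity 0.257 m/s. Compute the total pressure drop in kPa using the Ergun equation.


dp = 7.4 mm = 0.0074 m
Viscous term = 150*0.0168*0.257*(1-0.33)^2 / (0.0074^2*0.33^3) = 147733
Inertial term = 1.75*79*0.257^2*(1-0.33) / (0.0074*0.33^3) = 23005.6
dP/L = 147733 + 23005.6 = 170739 Pa/m
dP = 170739 * 2.3 / 1000 = 392.7 kPa

392.7 kPa


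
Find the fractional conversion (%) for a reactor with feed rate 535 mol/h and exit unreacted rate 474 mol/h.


X = (F_in - F_out) / F_in * 100
Moles reacted = 535 - 474 = 61
X = 61 / 535 * 100
= 0.1140 * 100
= 11.40 %

11.40 %


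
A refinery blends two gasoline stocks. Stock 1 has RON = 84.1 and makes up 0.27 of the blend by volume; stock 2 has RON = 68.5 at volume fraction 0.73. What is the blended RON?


Linear blending: RON_blend = sum(vi * RONi)
Contribution 1: 0.27 * 84.1 = 22.707
Contribution 2: 0.73 * 68.5 = 50.005
RON_blend = 22.707 + 50.005 = 72.712

72.712


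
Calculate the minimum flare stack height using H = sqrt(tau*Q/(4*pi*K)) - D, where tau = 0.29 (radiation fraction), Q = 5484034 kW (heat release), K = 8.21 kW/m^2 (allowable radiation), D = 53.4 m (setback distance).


tau*Q/(4*pi*K) = 0.29 * 5484034 / (4 * pi * 8.21) = 15415.1
sqrt(15415.1) = 124.158
H = 124.158 - 53.4 = 70.76

70.76 m


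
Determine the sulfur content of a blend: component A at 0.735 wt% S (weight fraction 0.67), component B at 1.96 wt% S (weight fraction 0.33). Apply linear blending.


Linear sulfur blending: S_blend = x1*S1 + x2*S2
Contribution 1: 0.67 * 0.735 = 0.49245 wt%
Contribution 2: 0.33 * 1.96 = 0.6468 wt%
S_blend = 0.49245 + 0.6468 = 1.13925

1.13925 wt%


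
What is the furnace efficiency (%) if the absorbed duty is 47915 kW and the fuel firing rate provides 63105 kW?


Furnace efficiency = Q_absorbed / Q_fuel * 100
= 47915 / 63105 * 100 = 75.93

75.93 %


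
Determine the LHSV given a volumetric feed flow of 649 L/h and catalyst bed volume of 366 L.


LHSV = volumetric feed rate / catalyst volume
= 649 L/h / 366 L
= 1.773 h^-1

1.773 h^-1


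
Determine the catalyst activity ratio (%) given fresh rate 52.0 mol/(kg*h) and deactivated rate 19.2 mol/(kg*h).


Activity (%) = (rate_used / rate_fresh) * 100
rate_used = 19.2, rate_fresh = 52.0
= (19.2 / 52.0) * 100
= 0.3692 * 100 = 36.92

36.92 %


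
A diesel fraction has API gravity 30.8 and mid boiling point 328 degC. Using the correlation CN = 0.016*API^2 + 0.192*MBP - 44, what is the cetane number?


CN = 0.016 * 30.8^2 + 0.192 * 328 - 44
CN = 15.17824 + 62.976 - 44 = 34.15424

34.15424


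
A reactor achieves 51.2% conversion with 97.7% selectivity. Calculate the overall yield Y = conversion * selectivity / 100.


Overall yield = conversion (%) * selectivity (%) / 100
Conversion = 51.2%, Selectivity = 97.7%
Y = 51.2 * 97.7 / 100
= 50.0224 %

50.0224 %


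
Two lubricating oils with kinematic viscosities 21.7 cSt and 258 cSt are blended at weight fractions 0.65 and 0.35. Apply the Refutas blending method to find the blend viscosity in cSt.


Refutas method: VBN_i = 14.534*ln(ln(visc_i + 0.8)) + 10.975, blended linearly by mass fraction; since VBN is linear in VBI_i = ln(ln(visc_i + 0.8)) and the fractions sum to 1, blend VBI directly: visc = exp(exp(VBI_blend)) - 0.8
VBI_1 = ln(ln(21.7 + 0.8)) = 1.13575
VBI_2 = ln(ln(258 + 0.8)) = 1.71489
VBI_blend = 0.65 * 1.13575 + 0.35 * 1.71489 = 1.33845
visc_blend = exp(exp(1.33845)) - 0.8 = 44.49

44.49 cSt


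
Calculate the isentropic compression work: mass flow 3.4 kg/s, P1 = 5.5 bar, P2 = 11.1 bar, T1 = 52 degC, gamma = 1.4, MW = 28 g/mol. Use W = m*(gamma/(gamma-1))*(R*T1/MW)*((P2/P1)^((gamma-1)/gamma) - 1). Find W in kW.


Isentropic work: W = m*(gamma/(gamma-1))*(R*T1/MW)*((P2/P1)^((gamma-1)/gamma) - 1)
T1 = 52 + 273.15 = 325.15 K
Pressure ratio = 11.1 / 5.5 = 2.01818
Exponent = (1.4 - 1)/1.4 = 0.285714
(P2/P1)^exp - 1 = 2.01818^0.285714 - 1 = 0.222169
W = 3.4 * 1.4 / 0.4 * 8.314 * 325.15 / 28 * 0.222169 = 255.3

255.3 kW


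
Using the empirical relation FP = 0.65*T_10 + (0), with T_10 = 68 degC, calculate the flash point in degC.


FP = 0.65 * 68 + (0) = 44.2

44.2 degC


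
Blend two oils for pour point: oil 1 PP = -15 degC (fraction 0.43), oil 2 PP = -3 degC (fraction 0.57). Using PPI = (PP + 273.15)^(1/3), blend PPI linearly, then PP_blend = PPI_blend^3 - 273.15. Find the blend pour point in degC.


PPI_1 = (-15 + 273.15)^(1/3) = 6.36733
PPI_2 = (-3 + 273.15)^(1/3) = 6.464501
PPI_blend = 0.43 * 6.36733 + 0.57 * 6.464501 = 6.422717
PP_blend = 6.422717^3 - 273.15 = 264.9454 - 273.15 = -8.2

-8.2 degC


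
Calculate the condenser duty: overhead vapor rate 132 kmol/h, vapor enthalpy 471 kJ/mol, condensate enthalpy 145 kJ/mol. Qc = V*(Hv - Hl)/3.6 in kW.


Qc = 132 * (471 - 145) / 3.6 = 132 * 326 / 3.6 = 11950

11950 kW


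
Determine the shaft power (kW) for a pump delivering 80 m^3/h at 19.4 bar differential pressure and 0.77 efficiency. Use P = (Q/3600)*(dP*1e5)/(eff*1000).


Q = 80 / 3600 = 0.0222222 m^3/s
P = 0.0222222 * (19.4 * 1e5) / 0.77 / 1000 = 55.99

55.99 kW


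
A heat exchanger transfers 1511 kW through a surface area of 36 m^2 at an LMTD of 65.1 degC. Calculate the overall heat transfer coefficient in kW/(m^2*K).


From Q = U*A*LMTD, U = Q / (A * LMTD)
U = 1511 / (36 * 65.1) = 1511 / 2343.6 = 0.6447

0.6447 kW/(m^2*K)


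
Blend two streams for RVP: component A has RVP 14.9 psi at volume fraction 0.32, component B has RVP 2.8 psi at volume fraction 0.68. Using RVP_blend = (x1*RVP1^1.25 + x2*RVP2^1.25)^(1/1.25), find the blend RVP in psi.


Chevron index: RVP_blend = (sum xi*RVPi^1.25)^(1/1.25)
RVP^1.25 terms: 0.32 * 14.9^1.25 + 0.68 * 2.8^1.25 = 11.8307
RVP_blend = 11.8307^(1/1.25) = 7.218

7.218 psi


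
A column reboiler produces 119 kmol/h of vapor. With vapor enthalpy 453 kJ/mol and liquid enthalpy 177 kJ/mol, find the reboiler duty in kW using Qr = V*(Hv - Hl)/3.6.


Qr = 119 * (453 - 177) / 3.6 = 119 * 276 / 3.6 = 9123

9123 kW


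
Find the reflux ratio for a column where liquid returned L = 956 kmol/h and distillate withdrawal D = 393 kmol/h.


Reflux ratio definition: R = L / D (liquid returned / distillate withdrawn)
L = 956 kmol/h, D = 393 kmol/h
R = 956 / 393 = 2.433

2.433


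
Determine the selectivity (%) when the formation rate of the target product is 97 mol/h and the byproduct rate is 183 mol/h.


Selectivity = desired / (desired + undesired) * 100
Total products = 97 + 183 = 280 mol/h
S = 97 / 280 * 100
= 0.3464 * 100
= 34.64 %

34.64 %


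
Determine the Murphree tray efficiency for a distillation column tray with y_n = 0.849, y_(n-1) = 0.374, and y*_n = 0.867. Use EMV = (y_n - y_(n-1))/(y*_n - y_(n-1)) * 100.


Murphree vapor efficiency: EMV = (y_n - y_(n-1)) / (y*_n - y_(n-1)) * 100
EMV = (0.849 - 0.374) / (0.867 - 0.374) * 100 = 0.475 / 0.493 * 100 = 96.35

96.35 %


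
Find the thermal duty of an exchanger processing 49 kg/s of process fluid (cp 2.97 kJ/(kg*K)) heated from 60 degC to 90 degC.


Q = m_dot * cp * delta_T
delta_T = 90 - 60 = 30 K
Q = 49 * 2.97 * 30
= 145.53 * 30
= 4365.9 kW

4365.9 kW


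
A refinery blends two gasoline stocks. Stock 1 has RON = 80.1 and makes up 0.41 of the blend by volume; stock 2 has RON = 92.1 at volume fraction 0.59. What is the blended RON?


Linear blending: RON_blend = sum(vi * RONi)
Contribution 1: 0.41 * 80.1 = 32.841
Contribution 2: 0.59 * 92.1 = 54.339
RON_blend = 32.841 + 54.339 = 87.18

87.18


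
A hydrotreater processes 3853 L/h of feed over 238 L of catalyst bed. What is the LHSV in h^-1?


LHSV = volumetric feed rate / catalyst volume
= 3853 L/h / 238 L
= 16.19 h^-1

16.19 h^-1


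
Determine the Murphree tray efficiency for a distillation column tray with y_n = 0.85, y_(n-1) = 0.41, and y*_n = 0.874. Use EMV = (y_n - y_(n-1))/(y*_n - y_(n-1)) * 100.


Murphree vapor efficiency: EMV = (y_n - y_(n-1)) / (y*_n - y_(n-1)) * 100
EMV = (0.85 - 0.41) / (0.874 - 0.41) * 100 = 0.44 / 0.464 * 100 = 94.83

94.83 %


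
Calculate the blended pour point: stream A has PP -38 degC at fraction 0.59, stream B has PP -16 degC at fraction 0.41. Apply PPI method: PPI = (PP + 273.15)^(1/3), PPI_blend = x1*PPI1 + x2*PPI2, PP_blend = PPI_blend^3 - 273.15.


PPI_1 = (-38 + 273.15)^(1/3) = 6.172318
PPI_2 = (-16 + 273.15)^(1/3) = 6.359098
PPI_blend = 0.59 * 6.172318 + 0.41 * 6.359098 = 6.248898
PP_blend = 6.248898^3 - 273.15 = 244.0115 - 273.15 = -29.14

-29.14 degC


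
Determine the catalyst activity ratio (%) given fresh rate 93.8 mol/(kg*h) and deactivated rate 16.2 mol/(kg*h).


Activity (%) = (rate_used / rate_fresh) * 100
rate_used = 16.2, rate_fresh = 93.8
= (16.2 / 93.8) * 100
= 0.1727 * 100 = 17.27

17.27 %


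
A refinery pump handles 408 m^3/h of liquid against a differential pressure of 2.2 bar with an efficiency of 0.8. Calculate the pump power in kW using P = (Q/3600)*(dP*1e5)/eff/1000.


Q = 408 / 3600 = 0.113333 m^3/s
P = 0.113333 * (2.2 * 1e5) / 0.8 / 1000 = 31.17

31.17 kW


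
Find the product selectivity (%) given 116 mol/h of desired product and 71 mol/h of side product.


Selectivity = desired / (desired + undesired) * 100
Total products = 116 + 71 = 187 mol/h
S = 116 / 187 * 100
= 0.6203 * 100
= 62.03 %

62.03 %


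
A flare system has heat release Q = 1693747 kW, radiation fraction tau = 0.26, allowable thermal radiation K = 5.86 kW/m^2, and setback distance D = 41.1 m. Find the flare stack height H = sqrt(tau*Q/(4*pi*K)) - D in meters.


tau*Q/(4*pi*K) = 0.26 * 1693747 / (4 * pi * 5.86) = 5980.18
sqrt(5980.18) = 77.3316
H = 77.3316 - 41.1 = 36.23

36.23 m


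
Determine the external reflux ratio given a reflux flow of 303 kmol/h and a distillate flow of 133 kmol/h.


Reflux ratio definition: R = L / D (liquid returned / distillate withdrawn)
L = 303 kmol/h, D = 133 kmol/h
R = 303 / 133 = 2.278

2.278


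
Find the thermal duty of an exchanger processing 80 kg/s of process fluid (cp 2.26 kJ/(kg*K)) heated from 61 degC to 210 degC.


Q = m_dot * cp * delta_T
delta_T = 210 - 61 = 149 K
Q = 80 * 2.26 * 149
= 180.8 * 149
= 26939.2 kW

26939.2 kW


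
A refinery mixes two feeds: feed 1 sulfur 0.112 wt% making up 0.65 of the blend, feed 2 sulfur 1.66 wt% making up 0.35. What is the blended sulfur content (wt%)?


Linear sulfur blending: S_blend = x1*S1 + x2*S2
Contribution 1: 0.65 * 0.112 = 0.0728 wt%
Contribution 2: 0.35 * 1.66 = 0.581 wt%
S_blend = 0.0728 + 0.581 = 0.6538

0.6538 wt%


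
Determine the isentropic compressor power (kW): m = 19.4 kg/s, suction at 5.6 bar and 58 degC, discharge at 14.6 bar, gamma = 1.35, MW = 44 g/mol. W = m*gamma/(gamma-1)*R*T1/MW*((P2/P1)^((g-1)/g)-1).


Isentropic work: W = m*(gamma/(gamma-1))*(R*T1/MW)*((P2/P1)^((gamma-1)/gamma) - 1)
T1 = 58 + 273.15 = 331.15 K
Pressure ratio = 14.6 / 5.6 = 2.60714
Exponent = (1.35 - 1)/1.35 = 0.259259
(P2/P1)^exp - 1 = 2.60714^0.259259 - 1 = 0.282019
W = 19.4 * 1.35 / 0.35 * 8.314 * 331.15 / 44 * 0.282019 = 1320

1320 kW


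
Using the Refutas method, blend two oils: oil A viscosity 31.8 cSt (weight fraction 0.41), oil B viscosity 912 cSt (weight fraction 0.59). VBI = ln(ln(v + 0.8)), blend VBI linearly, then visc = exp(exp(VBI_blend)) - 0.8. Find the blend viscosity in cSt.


Refutas method: VBN_i = 14.534*ln(ln(visc_i + 0.8)) + 10.975, blended linearly by mass fraction; since VBN is linear in VBI_i = ln(ln(visc_i + 0.8)) and the fractions sum to 1, blend VBI directly: visc = exp(exp(VBI_blend)) - 0.8
VBI_1 = ln(ln(31.8 + 0.8)) = 1.24827
VBI_2 = ln(ln(912 + 0.8)) = 1.91935
VBI_blend = 0.41 * 1.24827 + 0.59 * 1.91935 = 1.64421
visc_blend = exp(exp(1.64421)) - 0.8 = 176.3

176.3 cSt


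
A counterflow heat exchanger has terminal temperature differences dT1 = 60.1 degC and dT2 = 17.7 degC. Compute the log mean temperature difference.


LMTD = (dT1 - dT2) / ln(dT1/dT2)
= (60.1 - 17.7) / ln(60.1 / 17.7) = 42.4 / 1.22245 = 34.68

34.68 degC


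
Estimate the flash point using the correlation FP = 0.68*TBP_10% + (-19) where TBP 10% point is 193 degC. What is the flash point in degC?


FP = 0.68 * 193 + (-19) = 112.24

112.24 degC


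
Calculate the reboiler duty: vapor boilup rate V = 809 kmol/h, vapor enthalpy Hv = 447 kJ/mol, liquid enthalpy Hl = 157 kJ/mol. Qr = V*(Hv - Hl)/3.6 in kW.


Qr = 809 * (447 - 157) / 3.6 = 809 * 290 / 3.6 = 65170

65170 kW


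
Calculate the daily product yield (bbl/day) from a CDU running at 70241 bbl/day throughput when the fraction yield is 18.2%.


Crude throughput = 70241 bbl/day
Fraction yield = 18.2%
yield = throughput * fraction / 100
yield = 70241 * 18.2 / 100 = 12783.862

12783.862 bbl/day


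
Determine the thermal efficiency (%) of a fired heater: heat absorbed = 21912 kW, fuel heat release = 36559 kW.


Furnace efficiency = Q_absorbed / Q_fuel * 100
= 21912 / 36559 * 100 = 59.94

59.94 %


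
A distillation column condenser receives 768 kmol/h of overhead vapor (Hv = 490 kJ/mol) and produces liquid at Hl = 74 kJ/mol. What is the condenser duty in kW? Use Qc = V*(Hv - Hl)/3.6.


Qc = 768 * (490 - 74) / 3.6 = 768 * 416 / 3.6 = 88750

88750 kW


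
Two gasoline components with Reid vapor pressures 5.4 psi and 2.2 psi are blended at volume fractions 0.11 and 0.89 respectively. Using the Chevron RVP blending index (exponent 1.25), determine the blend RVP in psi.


Chevron index: RVP_blend = (sum xi*RVPi^1.25)^(1/1.25)
RVP^1.25 terms: 0.11 * 5.4^1.25 + 0.89 * 2.2^1.25 = 3.29011
RVP_blend = 3.29011^(1/1.25) = 2.593

2.593 psi


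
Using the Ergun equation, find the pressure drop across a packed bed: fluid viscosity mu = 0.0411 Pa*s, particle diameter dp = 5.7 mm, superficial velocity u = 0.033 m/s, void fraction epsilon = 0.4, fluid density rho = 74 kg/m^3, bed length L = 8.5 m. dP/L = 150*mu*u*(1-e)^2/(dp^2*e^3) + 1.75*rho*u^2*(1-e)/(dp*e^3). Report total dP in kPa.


dp = 5.7 mm = 0.0057 m
Viscous term = 150*0.0411*0.033*(1-0.4)^2 / (0.0057^2*0.4^3) = 35222.5
Inertial term = 1.75*74*0.033^2*(1-0.4) / (0.0057*0.4^3) = 231.95
dP/L = 35222.5 + 231.95 = 35454.4 Pa/m
dP = 35454.4 * 8.5 / 1000 = 301.4 kPa

301.4 kPa
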